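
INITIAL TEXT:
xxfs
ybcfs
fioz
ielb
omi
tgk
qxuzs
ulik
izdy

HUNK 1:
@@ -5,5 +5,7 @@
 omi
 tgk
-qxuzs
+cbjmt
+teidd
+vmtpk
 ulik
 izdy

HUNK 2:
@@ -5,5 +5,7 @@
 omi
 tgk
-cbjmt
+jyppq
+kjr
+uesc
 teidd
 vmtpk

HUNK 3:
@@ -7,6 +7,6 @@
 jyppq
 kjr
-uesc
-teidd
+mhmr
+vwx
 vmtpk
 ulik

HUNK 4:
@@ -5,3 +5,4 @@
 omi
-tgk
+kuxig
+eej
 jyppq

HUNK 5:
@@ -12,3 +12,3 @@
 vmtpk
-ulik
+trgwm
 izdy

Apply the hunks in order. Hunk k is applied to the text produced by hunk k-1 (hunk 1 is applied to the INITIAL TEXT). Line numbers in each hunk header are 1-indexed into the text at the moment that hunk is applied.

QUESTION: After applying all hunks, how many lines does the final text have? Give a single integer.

Hunk 1: at line 5 remove [qxuzs] add [cbjmt,teidd,vmtpk] -> 11 lines: xxfs ybcfs fioz ielb omi tgk cbjmt teidd vmtpk ulik izdy
Hunk 2: at line 5 remove [cbjmt] add [jyppq,kjr,uesc] -> 13 lines: xxfs ybcfs fioz ielb omi tgk jyppq kjr uesc teidd vmtpk ulik izdy
Hunk 3: at line 7 remove [uesc,teidd] add [mhmr,vwx] -> 13 lines: xxfs ybcfs fioz ielb omi tgk jyppq kjr mhmr vwx vmtpk ulik izdy
Hunk 4: at line 5 remove [tgk] add [kuxig,eej] -> 14 lines: xxfs ybcfs fioz ielb omi kuxig eej jyppq kjr mhmr vwx vmtpk ulik izdy
Hunk 5: at line 12 remove [ulik] add [trgwm] -> 14 lines: xxfs ybcfs fioz ielb omi kuxig eej jyppq kjr mhmr vwx vmtpk trgwm izdy
Final line count: 14

Answer: 14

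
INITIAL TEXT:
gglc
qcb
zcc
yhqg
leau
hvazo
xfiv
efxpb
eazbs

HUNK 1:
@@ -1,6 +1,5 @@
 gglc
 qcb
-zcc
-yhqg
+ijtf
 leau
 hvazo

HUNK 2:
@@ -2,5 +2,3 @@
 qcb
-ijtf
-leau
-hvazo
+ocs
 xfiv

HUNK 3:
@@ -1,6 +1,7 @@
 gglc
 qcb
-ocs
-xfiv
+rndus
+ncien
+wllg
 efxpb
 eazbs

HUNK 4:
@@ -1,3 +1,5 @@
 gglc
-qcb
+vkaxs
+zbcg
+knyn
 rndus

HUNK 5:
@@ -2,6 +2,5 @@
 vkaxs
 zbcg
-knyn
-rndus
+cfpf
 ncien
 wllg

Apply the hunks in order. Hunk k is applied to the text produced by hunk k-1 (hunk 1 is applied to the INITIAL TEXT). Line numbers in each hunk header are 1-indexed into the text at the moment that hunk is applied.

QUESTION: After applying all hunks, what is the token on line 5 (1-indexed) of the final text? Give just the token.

Answer: ncien

Derivation:
Hunk 1: at line 1 remove [zcc,yhqg] add [ijtf] -> 8 lines: gglc qcb ijtf leau hvazo xfiv efxpb eazbs
Hunk 2: at line 2 remove [ijtf,leau,hvazo] add [ocs] -> 6 lines: gglc qcb ocs xfiv efxpb eazbs
Hunk 3: at line 1 remove [ocs,xfiv] add [rndus,ncien,wllg] -> 7 lines: gglc qcb rndus ncien wllg efxpb eazbs
Hunk 4: at line 1 remove [qcb] add [vkaxs,zbcg,knyn] -> 9 lines: gglc vkaxs zbcg knyn rndus ncien wllg efxpb eazbs
Hunk 5: at line 2 remove [knyn,rndus] add [cfpf] -> 8 lines: gglc vkaxs zbcg cfpf ncien wllg efxpb eazbs
Final line 5: ncien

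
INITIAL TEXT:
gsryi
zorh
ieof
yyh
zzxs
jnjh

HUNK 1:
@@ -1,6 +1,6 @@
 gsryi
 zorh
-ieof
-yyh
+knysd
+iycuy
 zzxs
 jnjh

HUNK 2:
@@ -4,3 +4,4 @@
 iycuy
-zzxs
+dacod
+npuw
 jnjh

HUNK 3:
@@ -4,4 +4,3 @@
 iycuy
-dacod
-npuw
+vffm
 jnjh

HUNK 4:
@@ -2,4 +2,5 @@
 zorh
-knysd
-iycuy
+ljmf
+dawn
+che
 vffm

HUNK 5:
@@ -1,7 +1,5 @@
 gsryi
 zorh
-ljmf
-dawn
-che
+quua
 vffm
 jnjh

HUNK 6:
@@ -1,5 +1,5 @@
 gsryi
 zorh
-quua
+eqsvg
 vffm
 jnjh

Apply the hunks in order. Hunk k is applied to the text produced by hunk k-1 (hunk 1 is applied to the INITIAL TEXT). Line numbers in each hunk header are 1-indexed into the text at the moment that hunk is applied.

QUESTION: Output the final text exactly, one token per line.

Hunk 1: at line 1 remove [ieof,yyh] add [knysd,iycuy] -> 6 lines: gsryi zorh knysd iycuy zzxs jnjh
Hunk 2: at line 4 remove [zzxs] add [dacod,npuw] -> 7 lines: gsryi zorh knysd iycuy dacod npuw jnjh
Hunk 3: at line 4 remove [dacod,npuw] add [vffm] -> 6 lines: gsryi zorh knysd iycuy vffm jnjh
Hunk 4: at line 2 remove [knysd,iycuy] add [ljmf,dawn,che] -> 7 lines: gsryi zorh ljmf dawn che vffm jnjh
Hunk 5: at line 1 remove [ljmf,dawn,che] add [quua] -> 5 lines: gsryi zorh quua vffm jnjh
Hunk 6: at line 1 remove [quua] add [eqsvg] -> 5 lines: gsryi zorh eqsvg vffm jnjh

Answer: gsryi
zorh
eqsvg
vffm
jnjh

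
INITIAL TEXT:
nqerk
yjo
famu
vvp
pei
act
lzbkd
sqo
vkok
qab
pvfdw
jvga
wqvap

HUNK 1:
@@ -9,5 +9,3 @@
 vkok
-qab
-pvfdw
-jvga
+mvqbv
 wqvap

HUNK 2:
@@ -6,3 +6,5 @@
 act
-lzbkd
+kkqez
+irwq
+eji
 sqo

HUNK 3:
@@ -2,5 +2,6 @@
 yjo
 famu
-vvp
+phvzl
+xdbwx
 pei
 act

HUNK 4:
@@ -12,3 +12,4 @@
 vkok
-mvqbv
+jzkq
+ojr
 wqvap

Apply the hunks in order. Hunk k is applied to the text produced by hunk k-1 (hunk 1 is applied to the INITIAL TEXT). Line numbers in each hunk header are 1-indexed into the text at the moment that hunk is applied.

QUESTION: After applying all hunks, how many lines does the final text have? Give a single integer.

Answer: 15

Derivation:
Hunk 1: at line 9 remove [qab,pvfdw,jvga] add [mvqbv] -> 11 lines: nqerk yjo famu vvp pei act lzbkd sqo vkok mvqbv wqvap
Hunk 2: at line 6 remove [lzbkd] add [kkqez,irwq,eji] -> 13 lines: nqerk yjo famu vvp pei act kkqez irwq eji sqo vkok mvqbv wqvap
Hunk 3: at line 2 remove [vvp] add [phvzl,xdbwx] -> 14 lines: nqerk yjo famu phvzl xdbwx pei act kkqez irwq eji sqo vkok mvqbv wqvap
Hunk 4: at line 12 remove [mvqbv] add [jzkq,ojr] -> 15 lines: nqerk yjo famu phvzl xdbwx pei act kkqez irwq eji sqo vkok jzkq ojr wqvap
Final line count: 15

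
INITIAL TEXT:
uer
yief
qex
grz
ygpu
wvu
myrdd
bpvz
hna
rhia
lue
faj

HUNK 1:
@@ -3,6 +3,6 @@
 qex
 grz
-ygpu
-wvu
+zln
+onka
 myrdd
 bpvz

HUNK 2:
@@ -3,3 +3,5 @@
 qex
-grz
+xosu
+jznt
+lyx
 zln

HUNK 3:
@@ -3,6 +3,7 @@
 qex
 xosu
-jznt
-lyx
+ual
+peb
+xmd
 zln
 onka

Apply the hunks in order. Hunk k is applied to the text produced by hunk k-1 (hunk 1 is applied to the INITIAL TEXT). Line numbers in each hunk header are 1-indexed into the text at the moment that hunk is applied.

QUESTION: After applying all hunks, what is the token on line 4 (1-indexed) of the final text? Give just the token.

Hunk 1: at line 3 remove [ygpu,wvu] add [zln,onka] -> 12 lines: uer yief qex grz zln onka myrdd bpvz hna rhia lue faj
Hunk 2: at line 3 remove [grz] add [xosu,jznt,lyx] -> 14 lines: uer yief qex xosu jznt lyx zln onka myrdd bpvz hna rhia lue faj
Hunk 3: at line 3 remove [jznt,lyx] add [ual,peb,xmd] -> 15 lines: uer yief qex xosu ual peb xmd zln onka myrdd bpvz hna rhia lue faj
Final line 4: xosu

Answer: xosu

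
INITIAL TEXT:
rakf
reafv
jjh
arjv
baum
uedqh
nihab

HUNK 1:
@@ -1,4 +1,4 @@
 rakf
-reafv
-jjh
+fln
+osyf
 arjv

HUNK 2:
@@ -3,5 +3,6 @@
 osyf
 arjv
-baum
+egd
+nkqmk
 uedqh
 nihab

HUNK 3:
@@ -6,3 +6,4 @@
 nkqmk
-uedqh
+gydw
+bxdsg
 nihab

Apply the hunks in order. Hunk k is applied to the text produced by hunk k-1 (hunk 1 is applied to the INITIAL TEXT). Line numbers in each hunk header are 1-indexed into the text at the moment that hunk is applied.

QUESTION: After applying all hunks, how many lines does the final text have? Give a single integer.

Hunk 1: at line 1 remove [reafv,jjh] add [fln,osyf] -> 7 lines: rakf fln osyf arjv baum uedqh nihab
Hunk 2: at line 3 remove [baum] add [egd,nkqmk] -> 8 lines: rakf fln osyf arjv egd nkqmk uedqh nihab
Hunk 3: at line 6 remove [uedqh] add [gydw,bxdsg] -> 9 lines: rakf fln osyf arjv egd nkqmk gydw bxdsg nihab
Final line count: 9

Answer: 9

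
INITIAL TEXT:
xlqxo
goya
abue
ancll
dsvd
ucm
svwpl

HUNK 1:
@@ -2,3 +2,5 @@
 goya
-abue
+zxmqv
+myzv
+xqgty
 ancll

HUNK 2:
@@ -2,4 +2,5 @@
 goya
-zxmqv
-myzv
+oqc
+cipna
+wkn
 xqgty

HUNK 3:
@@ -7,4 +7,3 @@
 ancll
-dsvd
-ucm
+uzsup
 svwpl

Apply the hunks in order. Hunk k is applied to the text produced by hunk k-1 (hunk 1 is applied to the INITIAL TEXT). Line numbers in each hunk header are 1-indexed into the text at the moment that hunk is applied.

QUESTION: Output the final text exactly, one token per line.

Answer: xlqxo
goya
oqc
cipna
wkn
xqgty
ancll
uzsup
svwpl

Derivation:
Hunk 1: at line 2 remove [abue] add [zxmqv,myzv,xqgty] -> 9 lines: xlqxo goya zxmqv myzv xqgty ancll dsvd ucm svwpl
Hunk 2: at line 2 remove [zxmqv,myzv] add [oqc,cipna,wkn] -> 10 lines: xlqxo goya oqc cipna wkn xqgty ancll dsvd ucm svwpl
Hunk 3: at line 7 remove [dsvd,ucm] add [uzsup] -> 9 lines: xlqxo goya oqc cipna wkn xqgty ancll uzsup svwpl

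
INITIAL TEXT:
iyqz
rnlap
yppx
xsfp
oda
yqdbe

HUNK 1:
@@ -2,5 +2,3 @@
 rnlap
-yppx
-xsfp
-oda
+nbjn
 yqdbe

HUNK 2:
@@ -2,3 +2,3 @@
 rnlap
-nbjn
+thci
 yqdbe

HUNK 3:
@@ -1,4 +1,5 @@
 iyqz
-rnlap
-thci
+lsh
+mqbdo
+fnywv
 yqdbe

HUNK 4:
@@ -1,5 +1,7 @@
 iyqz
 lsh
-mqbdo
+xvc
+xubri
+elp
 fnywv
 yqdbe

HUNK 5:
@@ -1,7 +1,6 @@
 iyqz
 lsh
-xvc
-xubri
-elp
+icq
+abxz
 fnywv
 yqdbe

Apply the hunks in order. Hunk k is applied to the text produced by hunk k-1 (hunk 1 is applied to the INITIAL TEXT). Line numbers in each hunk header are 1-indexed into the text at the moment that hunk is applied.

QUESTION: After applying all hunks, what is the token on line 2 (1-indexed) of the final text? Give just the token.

Answer: lsh

Derivation:
Hunk 1: at line 2 remove [yppx,xsfp,oda] add [nbjn] -> 4 lines: iyqz rnlap nbjn yqdbe
Hunk 2: at line 2 remove [nbjn] add [thci] -> 4 lines: iyqz rnlap thci yqdbe
Hunk 3: at line 1 remove [rnlap,thci] add [lsh,mqbdo,fnywv] -> 5 lines: iyqz lsh mqbdo fnywv yqdbe
Hunk 4: at line 1 remove [mqbdo] add [xvc,xubri,elp] -> 7 lines: iyqz lsh xvc xubri elp fnywv yqdbe
Hunk 5: at line 1 remove [xvc,xubri,elp] add [icq,abxz] -> 6 lines: iyqz lsh icq abxz fnywv yqdbe
Final line 2: lsh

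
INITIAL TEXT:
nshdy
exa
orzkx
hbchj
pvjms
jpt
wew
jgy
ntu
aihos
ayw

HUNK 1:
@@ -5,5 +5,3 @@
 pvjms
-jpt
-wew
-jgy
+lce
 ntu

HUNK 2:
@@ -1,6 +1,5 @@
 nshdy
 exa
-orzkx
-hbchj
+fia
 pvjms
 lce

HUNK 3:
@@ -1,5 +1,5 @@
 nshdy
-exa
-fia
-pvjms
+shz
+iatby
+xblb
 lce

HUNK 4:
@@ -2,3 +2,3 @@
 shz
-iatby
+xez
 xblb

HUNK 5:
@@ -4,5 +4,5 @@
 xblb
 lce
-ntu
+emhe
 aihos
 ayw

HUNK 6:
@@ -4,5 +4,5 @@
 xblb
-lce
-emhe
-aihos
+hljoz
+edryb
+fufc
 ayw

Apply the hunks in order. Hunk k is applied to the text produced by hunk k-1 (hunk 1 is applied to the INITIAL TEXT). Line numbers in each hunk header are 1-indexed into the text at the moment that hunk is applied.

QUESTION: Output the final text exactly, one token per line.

Answer: nshdy
shz
xez
xblb
hljoz
edryb
fufc
ayw

Derivation:
Hunk 1: at line 5 remove [jpt,wew,jgy] add [lce] -> 9 lines: nshdy exa orzkx hbchj pvjms lce ntu aihos ayw
Hunk 2: at line 1 remove [orzkx,hbchj] add [fia] -> 8 lines: nshdy exa fia pvjms lce ntu aihos ayw
Hunk 3: at line 1 remove [exa,fia,pvjms] add [shz,iatby,xblb] -> 8 lines: nshdy shz iatby xblb lce ntu aihos ayw
Hunk 4: at line 2 remove [iatby] add [xez] -> 8 lines: nshdy shz xez xblb lce ntu aihos ayw
Hunk 5: at line 4 remove [ntu] add [emhe] -> 8 lines: nshdy shz xez xblb lce emhe aihos ayw
Hunk 6: at line 4 remove [lce,emhe,aihos] add [hljoz,edryb,fufc] -> 8 lines: nshdy shz xez xblb hljoz edryb fufc ayw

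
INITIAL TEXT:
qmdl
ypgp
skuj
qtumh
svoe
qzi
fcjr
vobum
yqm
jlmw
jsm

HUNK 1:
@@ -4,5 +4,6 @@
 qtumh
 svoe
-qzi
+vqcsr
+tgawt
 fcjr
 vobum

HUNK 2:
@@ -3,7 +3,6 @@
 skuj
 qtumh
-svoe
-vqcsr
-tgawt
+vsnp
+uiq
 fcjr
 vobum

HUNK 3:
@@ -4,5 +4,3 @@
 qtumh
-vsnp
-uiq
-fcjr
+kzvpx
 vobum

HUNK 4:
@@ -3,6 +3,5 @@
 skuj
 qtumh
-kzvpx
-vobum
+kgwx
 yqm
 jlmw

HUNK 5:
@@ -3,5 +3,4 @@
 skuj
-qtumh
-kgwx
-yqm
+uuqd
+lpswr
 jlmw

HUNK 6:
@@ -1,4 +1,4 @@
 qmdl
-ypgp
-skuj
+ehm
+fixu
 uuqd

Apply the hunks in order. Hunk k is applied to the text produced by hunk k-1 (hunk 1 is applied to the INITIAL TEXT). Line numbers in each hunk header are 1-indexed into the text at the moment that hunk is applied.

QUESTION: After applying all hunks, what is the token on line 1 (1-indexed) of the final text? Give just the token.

Hunk 1: at line 4 remove [qzi] add [vqcsr,tgawt] -> 12 lines: qmdl ypgp skuj qtumh svoe vqcsr tgawt fcjr vobum yqm jlmw jsm
Hunk 2: at line 3 remove [svoe,vqcsr,tgawt] add [vsnp,uiq] -> 11 lines: qmdl ypgp skuj qtumh vsnp uiq fcjr vobum yqm jlmw jsm
Hunk 3: at line 4 remove [vsnp,uiq,fcjr] add [kzvpx] -> 9 lines: qmdl ypgp skuj qtumh kzvpx vobum yqm jlmw jsm
Hunk 4: at line 3 remove [kzvpx,vobum] add [kgwx] -> 8 lines: qmdl ypgp skuj qtumh kgwx yqm jlmw jsm
Hunk 5: at line 3 remove [qtumh,kgwx,yqm] add [uuqd,lpswr] -> 7 lines: qmdl ypgp skuj uuqd lpswr jlmw jsm
Hunk 6: at line 1 remove [ypgp,skuj] add [ehm,fixu] -> 7 lines: qmdl ehm fixu uuqd lpswr jlmw jsm
Final line 1: qmdl

Answer: qmdl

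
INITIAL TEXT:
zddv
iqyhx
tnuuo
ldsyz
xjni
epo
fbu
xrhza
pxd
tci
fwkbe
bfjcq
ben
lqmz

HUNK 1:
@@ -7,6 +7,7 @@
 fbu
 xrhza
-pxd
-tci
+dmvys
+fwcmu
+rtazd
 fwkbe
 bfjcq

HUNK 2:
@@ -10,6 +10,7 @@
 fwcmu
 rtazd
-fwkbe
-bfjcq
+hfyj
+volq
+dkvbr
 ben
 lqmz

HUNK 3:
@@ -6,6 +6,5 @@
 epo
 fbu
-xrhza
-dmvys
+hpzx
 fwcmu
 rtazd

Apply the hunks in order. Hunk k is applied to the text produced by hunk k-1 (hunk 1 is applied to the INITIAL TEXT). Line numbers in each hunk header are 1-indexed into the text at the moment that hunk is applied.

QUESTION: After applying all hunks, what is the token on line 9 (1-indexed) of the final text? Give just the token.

Answer: fwcmu

Derivation:
Hunk 1: at line 7 remove [pxd,tci] add [dmvys,fwcmu,rtazd] -> 15 lines: zddv iqyhx tnuuo ldsyz xjni epo fbu xrhza dmvys fwcmu rtazd fwkbe bfjcq ben lqmz
Hunk 2: at line 10 remove [fwkbe,bfjcq] add [hfyj,volq,dkvbr] -> 16 lines: zddv iqyhx tnuuo ldsyz xjni epo fbu xrhza dmvys fwcmu rtazd hfyj volq dkvbr ben lqmz
Hunk 3: at line 6 remove [xrhza,dmvys] add [hpzx] -> 15 lines: zddv iqyhx tnuuo ldsyz xjni epo fbu hpzx fwcmu rtazd hfyj volq dkvbr ben lqmz
Final line 9: fwcmu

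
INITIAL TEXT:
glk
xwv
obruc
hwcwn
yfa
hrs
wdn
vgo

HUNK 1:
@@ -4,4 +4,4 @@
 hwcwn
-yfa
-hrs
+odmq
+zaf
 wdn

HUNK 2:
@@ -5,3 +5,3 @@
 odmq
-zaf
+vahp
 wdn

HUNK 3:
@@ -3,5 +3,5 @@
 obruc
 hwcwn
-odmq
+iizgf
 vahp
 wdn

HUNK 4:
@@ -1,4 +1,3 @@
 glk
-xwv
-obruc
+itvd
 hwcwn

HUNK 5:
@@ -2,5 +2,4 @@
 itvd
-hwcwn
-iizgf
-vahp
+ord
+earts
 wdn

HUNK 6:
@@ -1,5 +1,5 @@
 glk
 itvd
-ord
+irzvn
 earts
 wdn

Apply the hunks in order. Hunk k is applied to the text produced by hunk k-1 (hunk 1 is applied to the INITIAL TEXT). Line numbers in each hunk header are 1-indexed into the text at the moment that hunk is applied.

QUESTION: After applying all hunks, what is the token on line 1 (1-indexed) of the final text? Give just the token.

Hunk 1: at line 4 remove [yfa,hrs] add [odmq,zaf] -> 8 lines: glk xwv obruc hwcwn odmq zaf wdn vgo
Hunk 2: at line 5 remove [zaf] add [vahp] -> 8 lines: glk xwv obruc hwcwn odmq vahp wdn vgo
Hunk 3: at line 3 remove [odmq] add [iizgf] -> 8 lines: glk xwv obruc hwcwn iizgf vahp wdn vgo
Hunk 4: at line 1 remove [xwv,obruc] add [itvd] -> 7 lines: glk itvd hwcwn iizgf vahp wdn vgo
Hunk 5: at line 2 remove [hwcwn,iizgf,vahp] add [ord,earts] -> 6 lines: glk itvd ord earts wdn vgo
Hunk 6: at line 1 remove [ord] add [irzvn] -> 6 lines: glk itvd irzvn earts wdn vgo
Final line 1: glk

Answer: glk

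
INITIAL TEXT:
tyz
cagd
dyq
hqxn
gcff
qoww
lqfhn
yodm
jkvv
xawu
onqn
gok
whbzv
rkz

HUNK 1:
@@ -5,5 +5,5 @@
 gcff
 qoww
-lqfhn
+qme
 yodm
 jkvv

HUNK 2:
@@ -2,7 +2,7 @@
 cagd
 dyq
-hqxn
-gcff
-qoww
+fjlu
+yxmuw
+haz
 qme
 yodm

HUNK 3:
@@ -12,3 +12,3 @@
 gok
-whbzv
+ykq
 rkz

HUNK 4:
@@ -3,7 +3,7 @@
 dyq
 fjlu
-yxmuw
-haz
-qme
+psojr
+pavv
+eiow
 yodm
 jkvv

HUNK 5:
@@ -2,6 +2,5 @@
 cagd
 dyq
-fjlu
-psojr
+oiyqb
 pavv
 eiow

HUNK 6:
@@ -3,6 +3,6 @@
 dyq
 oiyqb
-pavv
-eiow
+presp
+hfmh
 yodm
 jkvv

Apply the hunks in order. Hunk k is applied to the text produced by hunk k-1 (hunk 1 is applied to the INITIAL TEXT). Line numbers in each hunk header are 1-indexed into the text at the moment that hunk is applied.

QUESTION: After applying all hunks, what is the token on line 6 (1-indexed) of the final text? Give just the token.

Answer: hfmh

Derivation:
Hunk 1: at line 5 remove [lqfhn] add [qme] -> 14 lines: tyz cagd dyq hqxn gcff qoww qme yodm jkvv xawu onqn gok whbzv rkz
Hunk 2: at line 2 remove [hqxn,gcff,qoww] add [fjlu,yxmuw,haz] -> 14 lines: tyz cagd dyq fjlu yxmuw haz qme yodm jkvv xawu onqn gok whbzv rkz
Hunk 3: at line 12 remove [whbzv] add [ykq] -> 14 lines: tyz cagd dyq fjlu yxmuw haz qme yodm jkvv xawu onqn gok ykq rkz
Hunk 4: at line 3 remove [yxmuw,haz,qme] add [psojr,pavv,eiow] -> 14 lines: tyz cagd dyq fjlu psojr pavv eiow yodm jkvv xawu onqn gok ykq rkz
Hunk 5: at line 2 remove [fjlu,psojr] add [oiyqb] -> 13 lines: tyz cagd dyq oiyqb pavv eiow yodm jkvv xawu onqn gok ykq rkz
Hunk 6: at line 3 remove [pavv,eiow] add [presp,hfmh] -> 13 lines: tyz cagd dyq oiyqb presp hfmh yodm jkvv xawu onqn gok ykq rkz
Final line 6: hfmh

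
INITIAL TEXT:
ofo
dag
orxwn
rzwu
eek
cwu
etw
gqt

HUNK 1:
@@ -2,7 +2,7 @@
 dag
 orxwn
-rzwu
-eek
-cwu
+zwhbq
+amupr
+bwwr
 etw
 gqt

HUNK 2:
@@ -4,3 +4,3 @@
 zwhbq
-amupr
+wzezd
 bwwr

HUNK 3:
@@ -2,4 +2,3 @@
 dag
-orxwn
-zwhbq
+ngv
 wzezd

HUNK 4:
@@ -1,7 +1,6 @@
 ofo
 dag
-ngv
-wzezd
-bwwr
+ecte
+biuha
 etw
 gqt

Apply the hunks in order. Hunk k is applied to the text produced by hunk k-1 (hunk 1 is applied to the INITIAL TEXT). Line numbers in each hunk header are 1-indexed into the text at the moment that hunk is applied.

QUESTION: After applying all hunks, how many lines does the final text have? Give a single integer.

Answer: 6

Derivation:
Hunk 1: at line 2 remove [rzwu,eek,cwu] add [zwhbq,amupr,bwwr] -> 8 lines: ofo dag orxwn zwhbq amupr bwwr etw gqt
Hunk 2: at line 4 remove [amupr] add [wzezd] -> 8 lines: ofo dag orxwn zwhbq wzezd bwwr etw gqt
Hunk 3: at line 2 remove [orxwn,zwhbq] add [ngv] -> 7 lines: ofo dag ngv wzezd bwwr etw gqt
Hunk 4: at line 1 remove [ngv,wzezd,bwwr] add [ecte,biuha] -> 6 lines: ofo dag ecte biuha etw gqt
Final line count: 6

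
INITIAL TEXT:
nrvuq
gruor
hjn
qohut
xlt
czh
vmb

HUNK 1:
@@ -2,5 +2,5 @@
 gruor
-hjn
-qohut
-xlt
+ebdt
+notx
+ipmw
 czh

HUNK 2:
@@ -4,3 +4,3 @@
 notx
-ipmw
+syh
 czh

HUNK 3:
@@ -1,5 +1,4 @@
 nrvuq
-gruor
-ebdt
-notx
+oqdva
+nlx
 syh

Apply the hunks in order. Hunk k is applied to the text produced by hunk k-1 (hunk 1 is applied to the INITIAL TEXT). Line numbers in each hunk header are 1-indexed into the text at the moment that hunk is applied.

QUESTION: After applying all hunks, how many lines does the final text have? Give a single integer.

Answer: 6

Derivation:
Hunk 1: at line 2 remove [hjn,qohut,xlt] add [ebdt,notx,ipmw] -> 7 lines: nrvuq gruor ebdt notx ipmw czh vmb
Hunk 2: at line 4 remove [ipmw] add [syh] -> 7 lines: nrvuq gruor ebdt notx syh czh vmb
Hunk 3: at line 1 remove [gruor,ebdt,notx] add [oqdva,nlx] -> 6 lines: nrvuq oqdva nlx syh czh vmb
Final line count: 6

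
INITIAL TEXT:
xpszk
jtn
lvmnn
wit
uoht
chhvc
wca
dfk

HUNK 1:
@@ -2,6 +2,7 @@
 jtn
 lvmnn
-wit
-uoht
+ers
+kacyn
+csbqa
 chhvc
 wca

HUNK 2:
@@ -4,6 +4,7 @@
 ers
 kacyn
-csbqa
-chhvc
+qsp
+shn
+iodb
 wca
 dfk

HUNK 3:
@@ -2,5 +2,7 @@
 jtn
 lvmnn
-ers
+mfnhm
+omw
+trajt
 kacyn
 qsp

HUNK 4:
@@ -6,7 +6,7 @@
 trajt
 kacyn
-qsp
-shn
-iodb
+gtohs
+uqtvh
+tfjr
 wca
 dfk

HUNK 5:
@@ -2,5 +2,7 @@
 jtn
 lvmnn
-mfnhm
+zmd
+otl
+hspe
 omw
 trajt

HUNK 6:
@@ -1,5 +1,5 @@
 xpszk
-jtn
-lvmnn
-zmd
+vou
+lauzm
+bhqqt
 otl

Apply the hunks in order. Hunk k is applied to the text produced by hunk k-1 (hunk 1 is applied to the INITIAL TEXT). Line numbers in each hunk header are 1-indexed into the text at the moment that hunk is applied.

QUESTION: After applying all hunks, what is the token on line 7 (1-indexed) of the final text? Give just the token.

Hunk 1: at line 2 remove [wit,uoht] add [ers,kacyn,csbqa] -> 9 lines: xpszk jtn lvmnn ers kacyn csbqa chhvc wca dfk
Hunk 2: at line 4 remove [csbqa,chhvc] add [qsp,shn,iodb] -> 10 lines: xpszk jtn lvmnn ers kacyn qsp shn iodb wca dfk
Hunk 3: at line 2 remove [ers] add [mfnhm,omw,trajt] -> 12 lines: xpszk jtn lvmnn mfnhm omw trajt kacyn qsp shn iodb wca dfk
Hunk 4: at line 6 remove [qsp,shn,iodb] add [gtohs,uqtvh,tfjr] -> 12 lines: xpszk jtn lvmnn mfnhm omw trajt kacyn gtohs uqtvh tfjr wca dfk
Hunk 5: at line 2 remove [mfnhm] add [zmd,otl,hspe] -> 14 lines: xpszk jtn lvmnn zmd otl hspe omw trajt kacyn gtohs uqtvh tfjr wca dfk
Hunk 6: at line 1 remove [jtn,lvmnn,zmd] add [vou,lauzm,bhqqt] -> 14 lines: xpszk vou lauzm bhqqt otl hspe omw trajt kacyn gtohs uqtvh tfjr wca dfk
Final line 7: omw

Answer: omw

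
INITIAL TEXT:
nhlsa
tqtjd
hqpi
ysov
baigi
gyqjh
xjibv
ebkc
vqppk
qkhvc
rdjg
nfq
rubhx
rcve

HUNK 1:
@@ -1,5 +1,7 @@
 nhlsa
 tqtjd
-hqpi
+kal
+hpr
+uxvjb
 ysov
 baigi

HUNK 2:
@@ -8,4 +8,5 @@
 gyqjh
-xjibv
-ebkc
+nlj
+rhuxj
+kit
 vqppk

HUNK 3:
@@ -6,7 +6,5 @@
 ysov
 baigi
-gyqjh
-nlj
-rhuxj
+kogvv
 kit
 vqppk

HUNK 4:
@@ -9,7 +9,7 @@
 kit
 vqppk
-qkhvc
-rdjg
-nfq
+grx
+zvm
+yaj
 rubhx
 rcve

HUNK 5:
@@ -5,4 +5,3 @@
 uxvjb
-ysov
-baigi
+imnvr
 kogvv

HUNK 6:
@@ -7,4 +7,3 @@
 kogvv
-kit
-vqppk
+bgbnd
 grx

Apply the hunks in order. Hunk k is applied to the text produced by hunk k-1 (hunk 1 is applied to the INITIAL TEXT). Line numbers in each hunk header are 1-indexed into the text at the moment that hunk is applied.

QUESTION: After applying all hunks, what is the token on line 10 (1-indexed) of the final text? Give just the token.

Hunk 1: at line 1 remove [hqpi] add [kal,hpr,uxvjb] -> 16 lines: nhlsa tqtjd kal hpr uxvjb ysov baigi gyqjh xjibv ebkc vqppk qkhvc rdjg nfq rubhx rcve
Hunk 2: at line 8 remove [xjibv,ebkc] add [nlj,rhuxj,kit] -> 17 lines: nhlsa tqtjd kal hpr uxvjb ysov baigi gyqjh nlj rhuxj kit vqppk qkhvc rdjg nfq rubhx rcve
Hunk 3: at line 6 remove [gyqjh,nlj,rhuxj] add [kogvv] -> 15 lines: nhlsa tqtjd kal hpr uxvjb ysov baigi kogvv kit vqppk qkhvc rdjg nfq rubhx rcve
Hunk 4: at line 9 remove [qkhvc,rdjg,nfq] add [grx,zvm,yaj] -> 15 lines: nhlsa tqtjd kal hpr uxvjb ysov baigi kogvv kit vqppk grx zvm yaj rubhx rcve
Hunk 5: at line 5 remove [ysov,baigi] add [imnvr] -> 14 lines: nhlsa tqtjd kal hpr uxvjb imnvr kogvv kit vqppk grx zvm yaj rubhx rcve
Hunk 6: at line 7 remove [kit,vqppk] add [bgbnd] -> 13 lines: nhlsa tqtjd kal hpr uxvjb imnvr kogvv bgbnd grx zvm yaj rubhx rcve
Final line 10: zvm

Answer: zvm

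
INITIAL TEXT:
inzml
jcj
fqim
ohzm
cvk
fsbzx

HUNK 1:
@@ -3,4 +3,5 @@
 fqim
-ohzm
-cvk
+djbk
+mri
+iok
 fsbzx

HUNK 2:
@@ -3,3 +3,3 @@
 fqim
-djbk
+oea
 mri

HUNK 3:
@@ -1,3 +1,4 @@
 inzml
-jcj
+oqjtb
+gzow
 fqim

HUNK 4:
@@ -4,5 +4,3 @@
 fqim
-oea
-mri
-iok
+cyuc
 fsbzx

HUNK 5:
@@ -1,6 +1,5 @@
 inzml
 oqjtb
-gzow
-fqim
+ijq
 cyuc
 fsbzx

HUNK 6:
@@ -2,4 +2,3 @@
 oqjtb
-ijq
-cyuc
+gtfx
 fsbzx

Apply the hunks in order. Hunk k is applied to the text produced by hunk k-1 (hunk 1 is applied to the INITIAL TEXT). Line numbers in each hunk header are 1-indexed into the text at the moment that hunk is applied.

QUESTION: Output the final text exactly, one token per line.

Answer: inzml
oqjtb
gtfx
fsbzx

Derivation:
Hunk 1: at line 3 remove [ohzm,cvk] add [djbk,mri,iok] -> 7 lines: inzml jcj fqim djbk mri iok fsbzx
Hunk 2: at line 3 remove [djbk] add [oea] -> 7 lines: inzml jcj fqim oea mri iok fsbzx
Hunk 3: at line 1 remove [jcj] add [oqjtb,gzow] -> 8 lines: inzml oqjtb gzow fqim oea mri iok fsbzx
Hunk 4: at line 4 remove [oea,mri,iok] add [cyuc] -> 6 lines: inzml oqjtb gzow fqim cyuc fsbzx
Hunk 5: at line 1 remove [gzow,fqim] add [ijq] -> 5 lines: inzml oqjtb ijq cyuc fsbzx
Hunk 6: at line 2 remove [ijq,cyuc] add [gtfx] -> 4 lines: inzml oqjtb gtfx fsbzx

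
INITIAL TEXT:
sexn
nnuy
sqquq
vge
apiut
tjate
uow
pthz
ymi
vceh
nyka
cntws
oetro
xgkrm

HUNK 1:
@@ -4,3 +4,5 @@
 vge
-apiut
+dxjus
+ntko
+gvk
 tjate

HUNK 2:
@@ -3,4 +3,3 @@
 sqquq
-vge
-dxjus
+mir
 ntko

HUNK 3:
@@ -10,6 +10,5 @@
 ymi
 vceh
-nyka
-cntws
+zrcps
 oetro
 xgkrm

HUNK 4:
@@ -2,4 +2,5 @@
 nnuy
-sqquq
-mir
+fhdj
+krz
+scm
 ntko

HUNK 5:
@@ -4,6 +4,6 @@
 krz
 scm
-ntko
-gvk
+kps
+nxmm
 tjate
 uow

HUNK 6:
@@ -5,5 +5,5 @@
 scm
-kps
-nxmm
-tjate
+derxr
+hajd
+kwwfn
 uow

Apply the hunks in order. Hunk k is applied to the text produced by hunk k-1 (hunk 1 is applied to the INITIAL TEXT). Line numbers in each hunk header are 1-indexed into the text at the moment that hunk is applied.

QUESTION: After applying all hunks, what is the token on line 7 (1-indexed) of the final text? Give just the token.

Hunk 1: at line 4 remove [apiut] add [dxjus,ntko,gvk] -> 16 lines: sexn nnuy sqquq vge dxjus ntko gvk tjate uow pthz ymi vceh nyka cntws oetro xgkrm
Hunk 2: at line 3 remove [vge,dxjus] add [mir] -> 15 lines: sexn nnuy sqquq mir ntko gvk tjate uow pthz ymi vceh nyka cntws oetro xgkrm
Hunk 3: at line 10 remove [nyka,cntws] add [zrcps] -> 14 lines: sexn nnuy sqquq mir ntko gvk tjate uow pthz ymi vceh zrcps oetro xgkrm
Hunk 4: at line 2 remove [sqquq,mir] add [fhdj,krz,scm] -> 15 lines: sexn nnuy fhdj krz scm ntko gvk tjate uow pthz ymi vceh zrcps oetro xgkrm
Hunk 5: at line 4 remove [ntko,gvk] add [kps,nxmm] -> 15 lines: sexn nnuy fhdj krz scm kps nxmm tjate uow pthz ymi vceh zrcps oetro xgkrm
Hunk 6: at line 5 remove [kps,nxmm,tjate] add [derxr,hajd,kwwfn] -> 15 lines: sexn nnuy fhdj krz scm derxr hajd kwwfn uow pthz ymi vceh zrcps oetro xgkrm
Final line 7: hajd

Answer: hajd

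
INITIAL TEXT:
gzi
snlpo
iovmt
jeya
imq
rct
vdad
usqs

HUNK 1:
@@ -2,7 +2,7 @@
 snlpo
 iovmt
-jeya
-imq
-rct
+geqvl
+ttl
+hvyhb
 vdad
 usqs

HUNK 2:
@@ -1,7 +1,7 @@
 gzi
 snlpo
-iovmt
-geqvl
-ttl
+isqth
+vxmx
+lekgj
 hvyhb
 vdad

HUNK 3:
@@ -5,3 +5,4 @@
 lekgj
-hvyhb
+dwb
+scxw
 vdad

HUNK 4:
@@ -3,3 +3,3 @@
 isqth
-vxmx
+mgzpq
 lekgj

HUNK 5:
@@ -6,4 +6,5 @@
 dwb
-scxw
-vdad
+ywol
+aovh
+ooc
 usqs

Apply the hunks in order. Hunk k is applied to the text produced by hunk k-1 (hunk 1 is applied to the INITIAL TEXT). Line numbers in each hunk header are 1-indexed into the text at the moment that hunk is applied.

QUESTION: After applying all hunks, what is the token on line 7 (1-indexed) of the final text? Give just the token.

Answer: ywol

Derivation:
Hunk 1: at line 2 remove [jeya,imq,rct] add [geqvl,ttl,hvyhb] -> 8 lines: gzi snlpo iovmt geqvl ttl hvyhb vdad usqs
Hunk 2: at line 1 remove [iovmt,geqvl,ttl] add [isqth,vxmx,lekgj] -> 8 lines: gzi snlpo isqth vxmx lekgj hvyhb vdad usqs
Hunk 3: at line 5 remove [hvyhb] add [dwb,scxw] -> 9 lines: gzi snlpo isqth vxmx lekgj dwb scxw vdad usqs
Hunk 4: at line 3 remove [vxmx] add [mgzpq] -> 9 lines: gzi snlpo isqth mgzpq lekgj dwb scxw vdad usqs
Hunk 5: at line 6 remove [scxw,vdad] add [ywol,aovh,ooc] -> 10 lines: gzi snlpo isqth mgzpq lekgj dwb ywol aovh ooc usqs
Final line 7: ywol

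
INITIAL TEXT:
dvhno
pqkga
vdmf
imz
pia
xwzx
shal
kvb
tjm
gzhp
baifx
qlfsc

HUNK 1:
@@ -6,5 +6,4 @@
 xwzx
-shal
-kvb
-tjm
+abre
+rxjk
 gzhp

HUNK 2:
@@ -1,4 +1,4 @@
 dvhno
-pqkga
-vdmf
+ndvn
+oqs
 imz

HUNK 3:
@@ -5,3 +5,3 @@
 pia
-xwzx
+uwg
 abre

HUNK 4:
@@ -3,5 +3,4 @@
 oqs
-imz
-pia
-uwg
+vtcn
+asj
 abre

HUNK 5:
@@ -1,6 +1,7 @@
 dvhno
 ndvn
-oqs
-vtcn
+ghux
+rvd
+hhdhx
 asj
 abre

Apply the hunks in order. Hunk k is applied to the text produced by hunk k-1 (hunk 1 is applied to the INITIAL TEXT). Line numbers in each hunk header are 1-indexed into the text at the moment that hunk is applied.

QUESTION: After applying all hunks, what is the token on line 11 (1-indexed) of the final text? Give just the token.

Hunk 1: at line 6 remove [shal,kvb,tjm] add [abre,rxjk] -> 11 lines: dvhno pqkga vdmf imz pia xwzx abre rxjk gzhp baifx qlfsc
Hunk 2: at line 1 remove [pqkga,vdmf] add [ndvn,oqs] -> 11 lines: dvhno ndvn oqs imz pia xwzx abre rxjk gzhp baifx qlfsc
Hunk 3: at line 5 remove [xwzx] add [uwg] -> 11 lines: dvhno ndvn oqs imz pia uwg abre rxjk gzhp baifx qlfsc
Hunk 4: at line 3 remove [imz,pia,uwg] add [vtcn,asj] -> 10 lines: dvhno ndvn oqs vtcn asj abre rxjk gzhp baifx qlfsc
Hunk 5: at line 1 remove [oqs,vtcn] add [ghux,rvd,hhdhx] -> 11 lines: dvhno ndvn ghux rvd hhdhx asj abre rxjk gzhp baifx qlfsc
Final line 11: qlfsc

Answer: qlfsc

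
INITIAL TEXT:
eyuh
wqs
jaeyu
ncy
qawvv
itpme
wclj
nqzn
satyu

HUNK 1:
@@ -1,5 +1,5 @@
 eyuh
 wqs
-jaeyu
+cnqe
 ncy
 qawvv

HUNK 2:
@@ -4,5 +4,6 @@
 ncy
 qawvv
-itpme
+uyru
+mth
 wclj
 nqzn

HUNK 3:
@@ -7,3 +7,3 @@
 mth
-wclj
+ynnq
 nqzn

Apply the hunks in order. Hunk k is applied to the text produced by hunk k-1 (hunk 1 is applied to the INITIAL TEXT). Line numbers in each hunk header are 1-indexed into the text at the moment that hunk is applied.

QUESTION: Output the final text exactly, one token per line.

Hunk 1: at line 1 remove [jaeyu] add [cnqe] -> 9 lines: eyuh wqs cnqe ncy qawvv itpme wclj nqzn satyu
Hunk 2: at line 4 remove [itpme] add [uyru,mth] -> 10 lines: eyuh wqs cnqe ncy qawvv uyru mth wclj nqzn satyu
Hunk 3: at line 7 remove [wclj] add [ynnq] -> 10 lines: eyuh wqs cnqe ncy qawvv uyru mth ynnq nqzn satyu

Answer: eyuh
wqs
cnqe
ncy
qawvv
uyru
mth
ynnq
nqzn
satyu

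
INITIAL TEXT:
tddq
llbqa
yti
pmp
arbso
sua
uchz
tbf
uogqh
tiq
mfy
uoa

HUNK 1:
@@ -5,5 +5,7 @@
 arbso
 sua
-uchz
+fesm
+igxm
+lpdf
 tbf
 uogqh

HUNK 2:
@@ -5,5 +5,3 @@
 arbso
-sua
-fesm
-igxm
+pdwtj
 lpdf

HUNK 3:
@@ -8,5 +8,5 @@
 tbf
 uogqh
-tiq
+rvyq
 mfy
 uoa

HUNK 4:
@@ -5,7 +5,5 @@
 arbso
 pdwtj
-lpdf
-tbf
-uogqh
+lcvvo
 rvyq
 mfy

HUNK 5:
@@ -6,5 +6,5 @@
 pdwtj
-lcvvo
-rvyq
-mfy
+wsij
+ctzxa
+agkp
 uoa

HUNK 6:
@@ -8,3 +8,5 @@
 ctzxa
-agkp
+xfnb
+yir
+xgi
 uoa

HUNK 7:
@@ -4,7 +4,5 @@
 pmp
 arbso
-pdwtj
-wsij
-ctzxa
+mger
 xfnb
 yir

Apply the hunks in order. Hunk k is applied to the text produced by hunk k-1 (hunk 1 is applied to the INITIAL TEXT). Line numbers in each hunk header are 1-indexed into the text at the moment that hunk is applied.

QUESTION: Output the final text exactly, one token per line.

Answer: tddq
llbqa
yti
pmp
arbso
mger
xfnb
yir
xgi
uoa

Derivation:
Hunk 1: at line 5 remove [uchz] add [fesm,igxm,lpdf] -> 14 lines: tddq llbqa yti pmp arbso sua fesm igxm lpdf tbf uogqh tiq mfy uoa
Hunk 2: at line 5 remove [sua,fesm,igxm] add [pdwtj] -> 12 lines: tddq llbqa yti pmp arbso pdwtj lpdf tbf uogqh tiq mfy uoa
Hunk 3: at line 8 remove [tiq] add [rvyq] -> 12 lines: tddq llbqa yti pmp arbso pdwtj lpdf tbf uogqh rvyq mfy uoa
Hunk 4: at line 5 remove [lpdf,tbf,uogqh] add [lcvvo] -> 10 lines: tddq llbqa yti pmp arbso pdwtj lcvvo rvyq mfy uoa
Hunk 5: at line 6 remove [lcvvo,rvyq,mfy] add [wsij,ctzxa,agkp] -> 10 lines: tddq llbqa yti pmp arbso pdwtj wsij ctzxa agkp uoa
Hunk 6: at line 8 remove [agkp] add [xfnb,yir,xgi] -> 12 lines: tddq llbqa yti pmp arbso pdwtj wsij ctzxa xfnb yir xgi uoa
Hunk 7: at line 4 remove [pdwtj,wsij,ctzxa] add [mger] -> 10 lines: tddq llbqa yti pmp arbso mger xfnb yir xgi uoa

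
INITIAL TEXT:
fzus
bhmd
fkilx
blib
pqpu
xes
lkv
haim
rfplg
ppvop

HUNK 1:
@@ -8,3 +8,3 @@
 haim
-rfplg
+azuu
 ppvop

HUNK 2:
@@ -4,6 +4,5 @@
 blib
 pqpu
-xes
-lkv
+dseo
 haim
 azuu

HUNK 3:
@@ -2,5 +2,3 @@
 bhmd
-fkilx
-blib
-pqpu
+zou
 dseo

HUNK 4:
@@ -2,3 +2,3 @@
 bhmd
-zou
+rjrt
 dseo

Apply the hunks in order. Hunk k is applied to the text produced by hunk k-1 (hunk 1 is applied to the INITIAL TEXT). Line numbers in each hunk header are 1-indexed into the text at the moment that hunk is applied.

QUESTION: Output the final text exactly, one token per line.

Answer: fzus
bhmd
rjrt
dseo
haim
azuu
ppvop

Derivation:
Hunk 1: at line 8 remove [rfplg] add [azuu] -> 10 lines: fzus bhmd fkilx blib pqpu xes lkv haim azuu ppvop
Hunk 2: at line 4 remove [xes,lkv] add [dseo] -> 9 lines: fzus bhmd fkilx blib pqpu dseo haim azuu ppvop
Hunk 3: at line 2 remove [fkilx,blib,pqpu] add [zou] -> 7 lines: fzus bhmd zou dseo haim azuu ppvop
Hunk 4: at line 2 remove [zou] add [rjrt] -> 7 lines: fzus bhmd rjrt dseo haim azuu ppvop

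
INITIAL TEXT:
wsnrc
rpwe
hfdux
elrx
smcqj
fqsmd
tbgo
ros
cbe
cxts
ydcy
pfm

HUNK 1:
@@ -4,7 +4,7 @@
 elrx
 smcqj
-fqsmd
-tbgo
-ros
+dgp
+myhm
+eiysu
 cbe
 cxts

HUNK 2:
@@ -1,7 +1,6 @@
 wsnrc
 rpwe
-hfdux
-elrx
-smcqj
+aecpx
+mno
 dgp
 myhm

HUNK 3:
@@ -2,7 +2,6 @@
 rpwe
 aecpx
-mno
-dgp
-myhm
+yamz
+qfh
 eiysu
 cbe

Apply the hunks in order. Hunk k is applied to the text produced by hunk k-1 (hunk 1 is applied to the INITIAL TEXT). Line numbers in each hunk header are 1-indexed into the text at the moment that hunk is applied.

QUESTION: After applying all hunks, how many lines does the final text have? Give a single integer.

Hunk 1: at line 4 remove [fqsmd,tbgo,ros] add [dgp,myhm,eiysu] -> 12 lines: wsnrc rpwe hfdux elrx smcqj dgp myhm eiysu cbe cxts ydcy pfm
Hunk 2: at line 1 remove [hfdux,elrx,smcqj] add [aecpx,mno] -> 11 lines: wsnrc rpwe aecpx mno dgp myhm eiysu cbe cxts ydcy pfm
Hunk 3: at line 2 remove [mno,dgp,myhm] add [yamz,qfh] -> 10 lines: wsnrc rpwe aecpx yamz qfh eiysu cbe cxts ydcy pfm
Final line count: 10

Answer: 10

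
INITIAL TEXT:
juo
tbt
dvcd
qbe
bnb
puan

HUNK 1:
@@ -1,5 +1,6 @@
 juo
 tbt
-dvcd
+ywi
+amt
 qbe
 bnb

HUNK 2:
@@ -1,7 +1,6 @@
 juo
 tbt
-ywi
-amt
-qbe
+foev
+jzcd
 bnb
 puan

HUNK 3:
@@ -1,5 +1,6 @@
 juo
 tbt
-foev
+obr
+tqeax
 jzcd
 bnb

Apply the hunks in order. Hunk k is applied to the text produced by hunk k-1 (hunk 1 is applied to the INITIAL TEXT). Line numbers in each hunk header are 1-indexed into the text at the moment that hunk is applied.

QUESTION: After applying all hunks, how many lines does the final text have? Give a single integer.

Hunk 1: at line 1 remove [dvcd] add [ywi,amt] -> 7 lines: juo tbt ywi amt qbe bnb puan
Hunk 2: at line 1 remove [ywi,amt,qbe] add [foev,jzcd] -> 6 lines: juo tbt foev jzcd bnb puan
Hunk 3: at line 1 remove [foev] add [obr,tqeax] -> 7 lines: juo tbt obr tqeax jzcd bnb puan
Final line count: 7

Answer: 7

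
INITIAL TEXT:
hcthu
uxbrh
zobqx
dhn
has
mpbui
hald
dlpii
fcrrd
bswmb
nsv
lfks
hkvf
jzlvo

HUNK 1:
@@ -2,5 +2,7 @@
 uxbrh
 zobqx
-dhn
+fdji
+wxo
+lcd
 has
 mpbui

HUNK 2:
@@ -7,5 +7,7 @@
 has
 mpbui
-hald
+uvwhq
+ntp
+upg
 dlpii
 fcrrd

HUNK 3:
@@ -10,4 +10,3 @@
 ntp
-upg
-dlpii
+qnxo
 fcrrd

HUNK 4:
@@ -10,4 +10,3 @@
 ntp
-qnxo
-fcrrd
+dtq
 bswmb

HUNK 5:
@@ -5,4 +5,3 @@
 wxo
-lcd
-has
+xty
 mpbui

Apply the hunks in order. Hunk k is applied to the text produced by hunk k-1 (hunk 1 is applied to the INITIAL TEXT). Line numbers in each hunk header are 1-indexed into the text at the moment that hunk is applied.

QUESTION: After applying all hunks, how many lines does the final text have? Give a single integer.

Answer: 15

Derivation:
Hunk 1: at line 2 remove [dhn] add [fdji,wxo,lcd] -> 16 lines: hcthu uxbrh zobqx fdji wxo lcd has mpbui hald dlpii fcrrd bswmb nsv lfks hkvf jzlvo
Hunk 2: at line 7 remove [hald] add [uvwhq,ntp,upg] -> 18 lines: hcthu uxbrh zobqx fdji wxo lcd has mpbui uvwhq ntp upg dlpii fcrrd bswmb nsv lfks hkvf jzlvo
Hunk 3: at line 10 remove [upg,dlpii] add [qnxo] -> 17 lines: hcthu uxbrh zobqx fdji wxo lcd has mpbui uvwhq ntp qnxo fcrrd bswmb nsv lfks hkvf jzlvo
Hunk 4: at line 10 remove [qnxo,fcrrd] add [dtq] -> 16 lines: hcthu uxbrh zobqx fdji wxo lcd has mpbui uvwhq ntp dtq bswmb nsv lfks hkvf jzlvo
Hunk 5: at line 5 remove [lcd,has] add [xty] -> 15 lines: hcthu uxbrh zobqx fdji wxo xty mpbui uvwhq ntp dtq bswmb nsv lfks hkvf jzlvo
Final line count: 15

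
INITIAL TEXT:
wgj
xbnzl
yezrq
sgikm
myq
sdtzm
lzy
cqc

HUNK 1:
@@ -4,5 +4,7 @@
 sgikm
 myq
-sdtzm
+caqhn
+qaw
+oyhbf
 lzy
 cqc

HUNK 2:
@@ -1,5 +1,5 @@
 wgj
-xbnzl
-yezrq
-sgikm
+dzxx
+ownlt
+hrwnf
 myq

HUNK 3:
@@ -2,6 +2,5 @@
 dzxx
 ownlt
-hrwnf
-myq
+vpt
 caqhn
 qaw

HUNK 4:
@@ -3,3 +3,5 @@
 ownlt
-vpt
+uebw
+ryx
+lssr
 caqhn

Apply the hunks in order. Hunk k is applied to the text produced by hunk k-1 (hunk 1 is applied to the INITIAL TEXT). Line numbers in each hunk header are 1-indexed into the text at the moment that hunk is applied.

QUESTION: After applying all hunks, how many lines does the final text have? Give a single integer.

Answer: 11

Derivation:
Hunk 1: at line 4 remove [sdtzm] add [caqhn,qaw,oyhbf] -> 10 lines: wgj xbnzl yezrq sgikm myq caqhn qaw oyhbf lzy cqc
Hunk 2: at line 1 remove [xbnzl,yezrq,sgikm] add [dzxx,ownlt,hrwnf] -> 10 lines: wgj dzxx ownlt hrwnf myq caqhn qaw oyhbf lzy cqc
Hunk 3: at line 2 remove [hrwnf,myq] add [vpt] -> 9 lines: wgj dzxx ownlt vpt caqhn qaw oyhbf lzy cqc
Hunk 4: at line 3 remove [vpt] add [uebw,ryx,lssr] -> 11 lines: wgj dzxx ownlt uebw ryx lssr caqhn qaw oyhbf lzy cqc
Final line count: 11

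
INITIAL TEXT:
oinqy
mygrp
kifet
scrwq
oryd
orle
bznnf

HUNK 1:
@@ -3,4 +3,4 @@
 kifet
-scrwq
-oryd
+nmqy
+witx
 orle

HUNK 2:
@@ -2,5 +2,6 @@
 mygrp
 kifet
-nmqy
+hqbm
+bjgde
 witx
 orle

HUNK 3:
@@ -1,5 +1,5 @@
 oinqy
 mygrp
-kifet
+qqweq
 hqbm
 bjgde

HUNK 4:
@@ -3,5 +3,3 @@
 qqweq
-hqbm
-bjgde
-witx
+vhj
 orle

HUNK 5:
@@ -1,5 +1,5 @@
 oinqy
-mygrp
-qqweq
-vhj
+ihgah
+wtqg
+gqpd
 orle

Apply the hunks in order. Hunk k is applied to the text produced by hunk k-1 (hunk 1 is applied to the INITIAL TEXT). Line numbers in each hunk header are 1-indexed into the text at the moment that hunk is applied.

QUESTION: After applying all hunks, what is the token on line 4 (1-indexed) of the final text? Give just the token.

Answer: gqpd

Derivation:
Hunk 1: at line 3 remove [scrwq,oryd] add [nmqy,witx] -> 7 lines: oinqy mygrp kifet nmqy witx orle bznnf
Hunk 2: at line 2 remove [nmqy] add [hqbm,bjgde] -> 8 lines: oinqy mygrp kifet hqbm bjgde witx orle bznnf
Hunk 3: at line 1 remove [kifet] add [qqweq] -> 8 lines: oinqy mygrp qqweq hqbm bjgde witx orle bznnf
Hunk 4: at line 3 remove [hqbm,bjgde,witx] add [vhj] -> 6 lines: oinqy mygrp qqweq vhj orle bznnf
Hunk 5: at line 1 remove [mygrp,qqweq,vhj] add [ihgah,wtqg,gqpd] -> 6 lines: oinqy ihgah wtqg gqpd orle bznnf
Final line 4: gqpd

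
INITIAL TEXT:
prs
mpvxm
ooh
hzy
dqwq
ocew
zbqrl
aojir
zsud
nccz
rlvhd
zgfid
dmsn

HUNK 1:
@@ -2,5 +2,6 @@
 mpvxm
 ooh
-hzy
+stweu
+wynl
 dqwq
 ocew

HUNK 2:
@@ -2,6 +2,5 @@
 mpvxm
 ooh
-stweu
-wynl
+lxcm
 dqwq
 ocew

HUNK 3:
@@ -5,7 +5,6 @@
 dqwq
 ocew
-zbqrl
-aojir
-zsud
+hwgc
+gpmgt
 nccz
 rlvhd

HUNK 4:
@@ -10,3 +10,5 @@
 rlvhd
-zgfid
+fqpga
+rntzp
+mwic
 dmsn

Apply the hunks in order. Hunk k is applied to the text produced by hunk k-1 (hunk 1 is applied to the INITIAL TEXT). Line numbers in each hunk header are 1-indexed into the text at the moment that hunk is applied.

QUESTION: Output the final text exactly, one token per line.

Answer: prs
mpvxm
ooh
lxcm
dqwq
ocew
hwgc
gpmgt
nccz
rlvhd
fqpga
rntzp
mwic
dmsn

Derivation:
Hunk 1: at line 2 remove [hzy] add [stweu,wynl] -> 14 lines: prs mpvxm ooh stweu wynl dqwq ocew zbqrl aojir zsud nccz rlvhd zgfid dmsn
Hunk 2: at line 2 remove [stweu,wynl] add [lxcm] -> 13 lines: prs mpvxm ooh lxcm dqwq ocew zbqrl aojir zsud nccz rlvhd zgfid dmsn
Hunk 3: at line 5 remove [zbqrl,aojir,zsud] add [hwgc,gpmgt] -> 12 lines: prs mpvxm ooh lxcm dqwq ocew hwgc gpmgt nccz rlvhd zgfid dmsn
Hunk 4: at line 10 remove [zgfid] add [fqpga,rntzp,mwic] -> 14 lines: prs mpvxm ooh lxcm dqwq ocew hwgc gpmgt nccz rlvhd fqpga rntzp mwic dmsn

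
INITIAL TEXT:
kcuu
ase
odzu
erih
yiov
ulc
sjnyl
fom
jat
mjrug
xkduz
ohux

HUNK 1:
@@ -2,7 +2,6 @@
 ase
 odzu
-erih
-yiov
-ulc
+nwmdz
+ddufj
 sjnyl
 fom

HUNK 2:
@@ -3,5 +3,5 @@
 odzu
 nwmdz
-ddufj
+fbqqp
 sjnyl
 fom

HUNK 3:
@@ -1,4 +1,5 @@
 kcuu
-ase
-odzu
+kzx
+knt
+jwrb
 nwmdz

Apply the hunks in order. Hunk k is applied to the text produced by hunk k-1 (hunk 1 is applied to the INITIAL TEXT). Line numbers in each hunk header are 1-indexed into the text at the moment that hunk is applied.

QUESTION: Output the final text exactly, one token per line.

Answer: kcuu
kzx
knt
jwrb
nwmdz
fbqqp
sjnyl
fom
jat
mjrug
xkduz
ohux

Derivation:
Hunk 1: at line 2 remove [erih,yiov,ulc] add [nwmdz,ddufj] -> 11 lines: kcuu ase odzu nwmdz ddufj sjnyl fom jat mjrug xkduz ohux
Hunk 2: at line 3 remove [ddufj] add [fbqqp] -> 11 lines: kcuu ase odzu nwmdz fbqqp sjnyl fom jat mjrug xkduz ohux
Hunk 3: at line 1 remove [ase,odzu] add [kzx,knt,jwrb] -> 12 lines: kcuu kzx knt jwrb nwmdz fbqqp sjnyl fom jat mjrug xkduz ohux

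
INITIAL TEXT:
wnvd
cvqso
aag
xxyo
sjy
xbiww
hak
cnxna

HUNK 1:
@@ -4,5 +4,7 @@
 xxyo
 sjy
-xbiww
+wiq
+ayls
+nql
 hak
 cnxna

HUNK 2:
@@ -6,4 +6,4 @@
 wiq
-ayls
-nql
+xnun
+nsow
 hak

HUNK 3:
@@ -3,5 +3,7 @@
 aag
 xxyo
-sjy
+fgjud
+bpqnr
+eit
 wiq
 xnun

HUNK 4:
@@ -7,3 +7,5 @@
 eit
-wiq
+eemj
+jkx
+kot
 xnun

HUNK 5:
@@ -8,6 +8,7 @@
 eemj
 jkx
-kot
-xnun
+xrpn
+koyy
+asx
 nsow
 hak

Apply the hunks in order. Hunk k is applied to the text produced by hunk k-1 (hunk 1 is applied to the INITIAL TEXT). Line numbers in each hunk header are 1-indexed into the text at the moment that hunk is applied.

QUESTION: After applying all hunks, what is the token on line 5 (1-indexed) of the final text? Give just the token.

Answer: fgjud

Derivation:
Hunk 1: at line 4 remove [xbiww] add [wiq,ayls,nql] -> 10 lines: wnvd cvqso aag xxyo sjy wiq ayls nql hak cnxna
Hunk 2: at line 6 remove [ayls,nql] add [xnun,nsow] -> 10 lines: wnvd cvqso aag xxyo sjy wiq xnun nsow hak cnxna
Hunk 3: at line 3 remove [sjy] add [fgjud,bpqnr,eit] -> 12 lines: wnvd cvqso aag xxyo fgjud bpqnr eit wiq xnun nsow hak cnxna
Hunk 4: at line 7 remove [wiq] add [eemj,jkx,kot] -> 14 lines: wnvd cvqso aag xxyo fgjud bpqnr eit eemj jkx kot xnun nsow hak cnxna
Hunk 5: at line 8 remove [kot,xnun] add [xrpn,koyy,asx] -> 15 lines: wnvd cvqso aag xxyo fgjud bpqnr eit eemj jkx xrpn koyy asx nsow hak cnxna
Final line 5: fgjud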